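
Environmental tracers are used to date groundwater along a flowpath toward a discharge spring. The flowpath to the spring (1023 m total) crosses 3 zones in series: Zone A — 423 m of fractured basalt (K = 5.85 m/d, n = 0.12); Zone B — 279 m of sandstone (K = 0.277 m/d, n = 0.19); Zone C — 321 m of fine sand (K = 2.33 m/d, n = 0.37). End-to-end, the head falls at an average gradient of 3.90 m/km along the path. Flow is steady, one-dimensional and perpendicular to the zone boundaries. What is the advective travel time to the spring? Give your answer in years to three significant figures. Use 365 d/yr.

Steady 1-D flow in series ⇒ the Darcy flux q is identical in every zone and the zone head losses add (resistances L/K in series).
Σ(L/K) = 423/5.85 + 279/0.277 + 321/2.33 = 72.31 + 1007 + 137.8 = 1217 d
K_eq = L_total / Σ(L/K) = 1023 / 1217 = 0.8404 m/d
q = K_eq · i = 0.8404 × 0.0039 = 0.003278 m/d (same in every zone)
Zone A: v = q/n = 0.003278/0.12 = 0.02731 m/d → t_A = 423/0.02731 = 15490 d
Zone B: v = q/n = 0.003278/0.19 = 0.01725 m/d → t_B = 279/0.01725 = 16170 d
Zone C: v = q/n = 0.003278/0.37 = 0.008858 m/d → t_C = 321/0.008858 = 36240 d
Total t = 15490 + 16170 + 36240 = 67900 d
   = 67900 / 365 = 186 yr

186 years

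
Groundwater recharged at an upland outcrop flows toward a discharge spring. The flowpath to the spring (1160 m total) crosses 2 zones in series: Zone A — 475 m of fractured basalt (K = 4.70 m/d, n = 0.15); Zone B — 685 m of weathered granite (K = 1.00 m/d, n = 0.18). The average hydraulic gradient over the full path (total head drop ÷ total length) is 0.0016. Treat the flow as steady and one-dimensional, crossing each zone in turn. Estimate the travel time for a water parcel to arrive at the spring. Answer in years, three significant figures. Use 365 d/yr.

226 years

Continuity: the same q passes through each zone, so ΔH = q·Σ(L_j/K_j) — the zones act as resistances in series.
Σ(L/K) = 475/4.70 + 685/1.00 = 101.1 + 685.0 = 786.1 d
K_eq = L_total / Σ(L/K) = 1160 / 786.1 = 1.476 m/d
q = K_eq · i = 1.476 × 0.0016 = 0.002361 m/d (same in every zone)
Zone A: v = q/n = 0.002361/0.15 = 0.01574 m/d → t_A = 475/0.01574 = 30180 d
Zone B: v = q/n = 0.002361/0.18 = 0.01312 m/d → t_B = 685/0.01312 = 52220 d
Total t = 30180 + 52220 = 82400 d
   = 82400 / 365 = 226 yr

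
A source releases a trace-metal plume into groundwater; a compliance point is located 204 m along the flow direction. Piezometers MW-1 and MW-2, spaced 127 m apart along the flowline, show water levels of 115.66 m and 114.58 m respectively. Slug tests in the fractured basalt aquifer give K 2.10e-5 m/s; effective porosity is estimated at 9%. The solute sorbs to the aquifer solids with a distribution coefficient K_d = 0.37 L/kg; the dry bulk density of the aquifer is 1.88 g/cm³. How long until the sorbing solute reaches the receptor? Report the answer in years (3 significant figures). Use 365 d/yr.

28.5 years

Hydraulic gradient i = (115.66 − 114.58) / 127 = 1.08 / 127 = 0.008504
K = 2.10e-5 m/s × 86400 s/d = 1.814 m/d
q = Ki = 1.814 × 0.008504 = 0.01543 m/d
Average linear velocity = 0.01543 / 0.09 = 0.1714 m/d
Retardation R = 1 + ρ_b·K_d/n = 1 + 1.88×0.37/0.09 = 8.729
Contaminant velocity v_c = v/R = 0.1714/8.729 = 0.01964 m/d
t = L/v_c = 204/0.01964 = 10390 d
   = 10390/365 = 28.5 yr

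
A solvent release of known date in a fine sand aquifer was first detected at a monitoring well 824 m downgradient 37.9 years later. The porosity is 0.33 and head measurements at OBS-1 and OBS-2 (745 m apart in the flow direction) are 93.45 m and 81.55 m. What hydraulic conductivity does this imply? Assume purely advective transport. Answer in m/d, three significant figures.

1.23 m/d

Hydraulic gradient i = (93.45 − 81.55) / 745 = 11.90 / 745 = 0.01597
t = 37.9 years = 13830 d
v = L / t = 824 / 13830 = 0.05957 m/d
K = v · n / i = 0.05957 × 0.33 / 0.01597 = 1.23 m/d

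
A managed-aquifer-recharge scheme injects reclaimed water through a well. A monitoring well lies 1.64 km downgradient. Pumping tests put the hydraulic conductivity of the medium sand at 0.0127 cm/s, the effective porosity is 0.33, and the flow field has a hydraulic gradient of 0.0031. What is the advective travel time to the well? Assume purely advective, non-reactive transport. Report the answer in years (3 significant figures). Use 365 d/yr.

43.6 years

K = 0.0127 cm/s × 864 = 10.97 m/d
Darcy flux q = K·i = 10.97 × 0.0031 = 0.03402 m/d
Seepage velocity v = q / n = 0.03402 / 0.33 = 0.1031 m/d
L = 1.64 km = 1640 m
t = L / v = 1640 / 0.1031 = 15910 d
   = 15910 / 365 = 43.6 yr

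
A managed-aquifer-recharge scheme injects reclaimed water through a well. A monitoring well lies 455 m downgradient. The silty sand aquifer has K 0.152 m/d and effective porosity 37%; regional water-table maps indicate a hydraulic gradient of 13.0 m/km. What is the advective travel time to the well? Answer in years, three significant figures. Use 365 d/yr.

233 years

Specific discharge q = 0.152 × 0.013 = 0.001976 m/d
v = Ki/n = 0.152·0.013/0.37 = 0.005341 m/d
t = L / v = 455 / 0.005341 = 85200 d
   = 85200 / 365 = 233 yr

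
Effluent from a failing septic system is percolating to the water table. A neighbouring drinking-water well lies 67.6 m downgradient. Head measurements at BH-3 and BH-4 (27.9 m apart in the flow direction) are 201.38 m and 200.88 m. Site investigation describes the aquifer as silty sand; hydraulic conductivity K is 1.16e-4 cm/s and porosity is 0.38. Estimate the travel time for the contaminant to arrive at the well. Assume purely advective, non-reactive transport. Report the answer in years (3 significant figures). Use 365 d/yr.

Hydraulic gradient i = (201.38 − 200.88) / 27.9 = 0.50 / 27.9 = 0.01792
K = 1.16e-4 cm/s × 864 = 0.1002 m/d
Specific discharge q = 0.1002 × 0.01792 = 0.001796 m/d
v = Ki/n = 0.1002·0.01792/0.38 = 0.004727 m/d
t = L / v = 67.6 / 0.004727 = 14300 d
   = 14300 / 365 = 39.2 yr

39.2 years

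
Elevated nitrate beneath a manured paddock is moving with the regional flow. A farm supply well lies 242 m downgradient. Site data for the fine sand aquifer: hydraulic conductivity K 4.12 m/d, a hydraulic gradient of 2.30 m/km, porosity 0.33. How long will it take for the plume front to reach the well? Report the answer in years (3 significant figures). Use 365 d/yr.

q = Ki = 4.12 × 0.0023 = 0.009476 m/d
Seepage velocity v = q / n = 0.009476 / 0.33 = 0.02872 m/d
t = L / v = 242 / 0.02872 = 8428 d
   = 8428 / 365 = 23.1 yr

23.1 years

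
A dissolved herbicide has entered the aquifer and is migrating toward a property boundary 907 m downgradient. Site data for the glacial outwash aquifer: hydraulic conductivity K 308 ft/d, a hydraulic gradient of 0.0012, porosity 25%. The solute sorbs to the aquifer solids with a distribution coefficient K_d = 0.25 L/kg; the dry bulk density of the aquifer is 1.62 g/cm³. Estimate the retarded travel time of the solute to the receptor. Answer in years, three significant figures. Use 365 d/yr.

K = 308 ft/d × 0.3048 = 93.88 m/d
Specific discharge q = 93.88 × 0.0012 = 0.1127 m/d
v_s = q/n_e = 0.1127/0.25 = 0.4506 m/d
Retardation R = 1 + ρ_b·K_d/n = 1 + 1.62×0.25/0.25 = 2.620
Contaminant velocity v_c = v/R = 0.4506/2.620 = 0.1720 m/d
t = L/v_c = 907/0.1720 = 5274 d
   = 5274/365 = 14.4 yr

14.4 years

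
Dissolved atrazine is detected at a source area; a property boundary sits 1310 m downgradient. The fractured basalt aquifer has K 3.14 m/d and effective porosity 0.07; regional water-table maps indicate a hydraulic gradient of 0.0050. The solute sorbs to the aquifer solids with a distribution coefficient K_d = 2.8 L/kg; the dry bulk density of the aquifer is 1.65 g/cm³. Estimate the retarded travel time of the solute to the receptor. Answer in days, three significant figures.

391000 days

Darcy flux q = K·i = 3.14 × 0.0050 = 0.01570 m/d
v_s = q/n_e = 0.01570/0.07 = 0.2243 m/d
Retardation R = 1 + ρ_b·K_d/n = 1 + 1.65×2.8/0.07 = 67.00
Contaminant velocity v_c = v/R = 0.2243/67.00 = 0.003348 m/d
t = L/v_c = 1310/0.003348 = 391300 d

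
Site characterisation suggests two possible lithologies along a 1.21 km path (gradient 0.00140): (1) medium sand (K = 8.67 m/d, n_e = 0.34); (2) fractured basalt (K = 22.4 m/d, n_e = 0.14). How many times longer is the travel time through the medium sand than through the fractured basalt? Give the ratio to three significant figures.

6.27

Unit 1 (medium sand): v = 8.67×0.0014/0.34 = 0.03570 m/d, t = 1210/0.03570 = 33890 d
Unit 2 (fractured basalt): v = 22.4×0.0014/0.14 = 0.2240 m/d, t = 1210/0.2240 = 5402 d
t(medium sand) / t(fractured basalt) = 33890/5402 = 6.27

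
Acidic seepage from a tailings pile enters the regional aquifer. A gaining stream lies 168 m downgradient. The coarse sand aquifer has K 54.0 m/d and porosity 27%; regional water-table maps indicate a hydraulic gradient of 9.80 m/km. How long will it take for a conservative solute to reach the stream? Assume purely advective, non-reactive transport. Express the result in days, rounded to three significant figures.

Darcy flux q = K·i = 54.0 × 0.0098 = 0.5292 m/d
v_s = q/n_e = 0.5292/0.27 = 1.960 m/d
t = L / v = 168 / 1.960 = 85.71 d

85.7 days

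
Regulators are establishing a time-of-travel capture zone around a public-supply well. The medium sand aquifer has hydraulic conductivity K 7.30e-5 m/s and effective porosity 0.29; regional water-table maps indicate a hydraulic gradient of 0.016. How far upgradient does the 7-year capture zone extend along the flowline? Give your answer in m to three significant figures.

889 m

K = 7.30e-5 m/s × 86400 s/d = 6.307 m/d
Darcy flux q = K·i = 6.307 × 0.016 = 0.1009 m/d
v = Ki/n = 6.307·0.016/0.29 = 0.3480 m/d
T = 7 yr × 365 = 2555 d
L = v × T = 0.3480 × 2555 = 889.1 m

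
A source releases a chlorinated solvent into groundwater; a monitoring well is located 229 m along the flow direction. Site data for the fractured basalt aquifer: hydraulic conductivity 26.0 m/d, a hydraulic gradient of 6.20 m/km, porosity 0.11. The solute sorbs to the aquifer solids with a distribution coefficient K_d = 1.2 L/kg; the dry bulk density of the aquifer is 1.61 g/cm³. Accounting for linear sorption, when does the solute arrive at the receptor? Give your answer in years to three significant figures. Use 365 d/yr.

Darcy flux q = K·i = 26.0 × 0.0062 = 0.1612 m/d
Seepage velocity v = q / n = 0.1612 / 0.11 = 1.465 m/d
Retardation R = 1 + ρ_b·K_d/n = 1 + 1.61×1.2/0.11 = 18.56
Contaminant velocity v_c = v/R = 1.465/18.56 = 0.07894 m/d
t = L/v_c = 229/0.07894 = 2901 d
   = 2901/365 = 7.95 yr

7.95 years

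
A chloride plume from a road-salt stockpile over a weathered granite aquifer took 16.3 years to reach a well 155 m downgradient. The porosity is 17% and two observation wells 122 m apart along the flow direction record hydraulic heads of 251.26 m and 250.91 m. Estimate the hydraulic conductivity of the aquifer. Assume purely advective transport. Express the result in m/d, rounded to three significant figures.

Hydraulic gradient i = (251.26 − 250.91) / 122 = 0.35 / 122 = 0.002869
t = 16.3 years = 5950 d
v = L / t = 155 / 5950 = 0.02605 m/d
K = v · n / i = 0.02605 × 0.17 / 0.002869 = 1.54 m/d

1.54 m/d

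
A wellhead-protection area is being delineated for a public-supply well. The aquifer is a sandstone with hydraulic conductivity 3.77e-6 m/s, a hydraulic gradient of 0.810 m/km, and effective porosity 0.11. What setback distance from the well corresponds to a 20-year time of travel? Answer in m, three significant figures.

K = 3.77e-6 m/s × 86400 s/d = 0.3257 m/d
Darcy flux q = K·i = 0.3257 × 8.1e-4 = 2.638e-4 m/d
v_s = q/n_e = 2.638e-4/0.11 = 0.002399 m/d
T = 20 yr × 365 = 7300 d
L = v × T = 0.002399 × 7300 = 17.51 m

17.5 m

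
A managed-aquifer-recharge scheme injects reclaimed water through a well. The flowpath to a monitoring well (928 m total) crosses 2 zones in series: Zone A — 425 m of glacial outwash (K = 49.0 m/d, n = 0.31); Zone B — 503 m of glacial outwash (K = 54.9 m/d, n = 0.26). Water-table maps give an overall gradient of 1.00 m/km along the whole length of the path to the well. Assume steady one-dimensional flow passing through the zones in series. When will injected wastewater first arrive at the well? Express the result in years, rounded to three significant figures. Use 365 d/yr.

13.8 years

Continuity: the same q passes through each zone, so ΔH = q·Σ(L_j/K_j) — the zones act as resistances in series.
Σ(L/K) = 425/49.0 + 503/54.9 = 8.673 + 9.162 = 17.84 d
K_eq = L_total / Σ(L/K) = 928 / 17.84 = 52.03 m/d
q = K_eq · i = 52.03 × 0.0010 = 0.05203 m/d (same in every zone)
Zone A: v = q/n = 0.05203/0.31 = 0.1678 m/d → t_A = 425/0.1678 = 2532 d
Zone B: v = q/n = 0.05203/0.26 = 0.2001 m/d → t_B = 503/0.2001 = 2514 d
Total t = 2532 + 2514 = 5046 d
   = 5046 / 365 = 13.8 yr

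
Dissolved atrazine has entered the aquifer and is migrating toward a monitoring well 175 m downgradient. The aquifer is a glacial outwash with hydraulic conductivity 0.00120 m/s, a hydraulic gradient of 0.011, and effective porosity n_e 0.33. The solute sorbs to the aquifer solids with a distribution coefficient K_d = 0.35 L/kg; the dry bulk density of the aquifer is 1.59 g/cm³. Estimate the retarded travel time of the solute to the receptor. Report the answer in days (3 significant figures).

K = 0.00120 m/s × 86400 s/d = 103.7 m/d
q = Ki = 103.7 × 0.011 = 1.140 m/d
Seepage velocity v = q / n = 1.140 / 0.33 = 3.456 m/d
Retardation R = 1 + ρ_b·K_d/n = 1 + 1.59×0.35/0.33 = 2.686
Contaminant velocity v_c = v/R = 3.456/2.686 = 1.286 m/d
t = L/v_c = 175/1.286 = 136.0 d

136 days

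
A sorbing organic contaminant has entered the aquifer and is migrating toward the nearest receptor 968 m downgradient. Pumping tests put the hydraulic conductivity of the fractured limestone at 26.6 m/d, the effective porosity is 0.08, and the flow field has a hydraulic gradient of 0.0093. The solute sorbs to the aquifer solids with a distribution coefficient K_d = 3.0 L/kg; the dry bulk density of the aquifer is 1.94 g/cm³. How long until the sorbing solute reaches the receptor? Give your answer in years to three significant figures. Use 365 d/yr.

63.3 years

Specific discharge q = 26.6 × 0.0093 = 0.2474 m/d
v_s = q/n_e = 0.2474/0.08 = 3.092 m/d
Retardation R = 1 + ρ_b·K_d/n = 1 + 1.94×3.0/0.08 = 73.75
Contaminant velocity v_c = v/R = 3.092/73.75 = 0.04193 m/d
t = L/v_c = 968/0.04193 = 23090 d
   = 23090/365 = 63.3 yr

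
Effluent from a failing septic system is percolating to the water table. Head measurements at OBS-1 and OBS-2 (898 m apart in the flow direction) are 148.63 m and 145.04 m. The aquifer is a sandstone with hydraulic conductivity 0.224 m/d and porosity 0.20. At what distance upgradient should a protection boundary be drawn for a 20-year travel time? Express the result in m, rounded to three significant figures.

Hydraulic gradient i = (148.63 − 145.04) / 898 = 3.59 / 898 = 0.003998
q = Ki = 0.224 × 0.003998 = 8.955e-4 m/d
Seepage velocity v = q / n = 8.955e-4 / 0.20 = 0.004478 m/d
T = 20 yr × 365 = 7300 d
L = v × T = 0.004478 × 7300 = 32.69 m

32.7 m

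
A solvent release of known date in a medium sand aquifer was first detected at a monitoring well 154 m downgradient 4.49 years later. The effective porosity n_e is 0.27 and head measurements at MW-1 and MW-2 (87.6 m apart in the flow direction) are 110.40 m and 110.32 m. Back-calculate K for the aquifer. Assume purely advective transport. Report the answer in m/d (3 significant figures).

27.8 m/d

Hydraulic gradient i = (110.40 − 110.32) / 87.6 = 0.08 / 87.6 = 9.132e-4
t = 4.49 years = 1639 d
v = L / t = 154 / 1639 = 0.09397 m/d
K = v · n / i = 0.09397 × 0.27 / 9.132e-4 = 27.8 m/d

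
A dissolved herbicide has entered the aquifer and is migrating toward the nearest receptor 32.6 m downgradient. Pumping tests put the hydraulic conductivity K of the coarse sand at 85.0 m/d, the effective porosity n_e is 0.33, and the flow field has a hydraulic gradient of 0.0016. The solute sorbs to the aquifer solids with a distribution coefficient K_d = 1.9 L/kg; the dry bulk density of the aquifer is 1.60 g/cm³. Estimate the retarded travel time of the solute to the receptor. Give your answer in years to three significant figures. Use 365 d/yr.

Specific discharge q = 85.0 × 0.0016 = 0.1360 m/d
v_s = q/n_e = 0.1360/0.33 = 0.4121 m/d
Retardation R = 1 + ρ_b·K_d/n = 1 + 1.60×1.9/0.33 = 10.21
Contaminant velocity v_c = v/R = 0.4121/10.21 = 0.04036 m/d
t = L/v_c = 32.6/0.04036 = 807.8 d
   = 807.8/365 = 2.21 yr

2.21 years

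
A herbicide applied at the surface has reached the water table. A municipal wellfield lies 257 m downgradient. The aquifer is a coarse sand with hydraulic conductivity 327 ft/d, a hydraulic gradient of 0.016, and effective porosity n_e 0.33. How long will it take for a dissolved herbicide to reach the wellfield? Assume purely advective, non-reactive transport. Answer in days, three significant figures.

53.2 days

K = 327 ft/d × 0.3048 = 99.67 m/d
Darcy flux q = K·i = 99.67 × 0.016 = 1.595 m/d
v_s = q/n_e = 1.595/0.33 = 4.832 m/d
t = L / v = 257 / 4.832 = 53.18 d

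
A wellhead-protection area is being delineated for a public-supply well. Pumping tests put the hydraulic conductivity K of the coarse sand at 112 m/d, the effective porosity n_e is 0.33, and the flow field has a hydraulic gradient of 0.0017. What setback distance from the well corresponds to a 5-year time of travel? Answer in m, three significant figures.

Specific discharge q = 112 × 0.0017 = 0.1904 m/d
Seepage velocity v = q / n = 0.1904 / 0.33 = 0.5770 m/d
T = 5 yr × 365 = 1825 d
L = v × T = 0.5770 × 1825 = 1053 m

1050 m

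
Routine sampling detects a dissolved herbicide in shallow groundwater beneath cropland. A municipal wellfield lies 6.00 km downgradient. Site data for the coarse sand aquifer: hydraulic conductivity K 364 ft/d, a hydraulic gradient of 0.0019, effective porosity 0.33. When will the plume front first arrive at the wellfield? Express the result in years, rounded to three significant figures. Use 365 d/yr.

K = 364 ft/d × 0.3048 = 110.9 m/d
Specific discharge q = 110.9 × 0.0019 = 0.2108 m/d
Average linear velocity = 0.2108 / 0.33 = 0.6388 m/d
L = 6.00 km = 6000 m
t = L / v = 6000 / 0.6388 = 9393 d
   = 9393 / 365 = 25.7 yr

25.7 years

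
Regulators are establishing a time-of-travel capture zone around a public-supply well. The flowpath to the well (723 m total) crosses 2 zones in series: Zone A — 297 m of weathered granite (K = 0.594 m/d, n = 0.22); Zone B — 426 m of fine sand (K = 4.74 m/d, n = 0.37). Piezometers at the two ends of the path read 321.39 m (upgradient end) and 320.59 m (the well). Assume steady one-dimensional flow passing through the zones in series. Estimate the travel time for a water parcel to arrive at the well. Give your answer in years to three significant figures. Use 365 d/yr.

Total head drop ΔH = 321.39 − 320.59 = 0.80 m
Steady 1-D flow in series ⇒ the Darcy flux q is identical in every zone and the zone head losses add (resistances L/K in series).
Σ(L/K) = 297/0.594 + 426/4.74 = 500.0 + 89.87 = 589.9 d
q = ΔH / Σ(L/K) = 0.80 / 589.9 = 0.001356 m/d (same in every zone)
Zone A: v = q/n = 0.001356/0.22 = 0.006165 m/d → t_A = 297/0.006165 = 48180 d
Zone B: v = q/n = 0.001356/0.37 = 0.003665 m/d → t_B = 426/0.003665 = 116200 d
Total t = 48180 + 116200 = 164400 d
   = 164400 / 365 = 450 yr

450 years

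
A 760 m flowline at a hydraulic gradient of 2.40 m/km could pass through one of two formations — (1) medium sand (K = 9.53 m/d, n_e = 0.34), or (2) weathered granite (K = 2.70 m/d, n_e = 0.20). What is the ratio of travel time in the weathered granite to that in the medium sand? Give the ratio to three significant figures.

Unit 1 (medium sand): v = 9.53×0.0024/0.34 = 0.06727 m/d, t = 760/0.06727 = 11300 d
Unit 2 (weathered granite): v = 2.70×0.0024/0.20 = 0.03240 m/d, t = 760/0.03240 = 23460 d
t(weathered granite) / t(medium sand) = 23460/11300 = 2.08

2.08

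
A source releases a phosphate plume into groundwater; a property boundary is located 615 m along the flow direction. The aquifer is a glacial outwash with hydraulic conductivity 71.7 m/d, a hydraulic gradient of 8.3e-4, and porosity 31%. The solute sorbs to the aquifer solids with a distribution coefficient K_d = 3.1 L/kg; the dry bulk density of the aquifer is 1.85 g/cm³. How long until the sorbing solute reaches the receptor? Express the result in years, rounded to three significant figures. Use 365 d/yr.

171 years

Specific discharge q = 71.7 × 8.3e-4 = 0.05951 m/d
Average linear velocity = 0.05951 / 0.31 = 0.1920 m/d
Retardation R = 1 + ρ_b·K_d/n = 1 + 1.85×3.1/0.31 = 19.50
Contaminant velocity v_c = v/R = 0.1920/19.50 = 0.009845 m/d
t = L/v_c = 615/0.009845 = 62470 d
   = 62470/365 = 171 yr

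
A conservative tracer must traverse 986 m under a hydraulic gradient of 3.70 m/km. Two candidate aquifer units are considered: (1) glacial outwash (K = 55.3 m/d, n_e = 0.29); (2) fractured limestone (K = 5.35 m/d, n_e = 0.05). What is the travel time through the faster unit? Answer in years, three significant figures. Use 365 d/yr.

3.83 years

Unit 1 (glacial outwash): v = 55.3×0.0037/0.29 = 0.7056 m/d, t = 986/0.7056 = 1397 d
Unit 2 (fractured limestone): v = 5.35×0.0037/0.05 = 0.3959 m/d, t = 986/0.3959 = 2491 d
Faster: 1397 d / 365 = 3.83 yr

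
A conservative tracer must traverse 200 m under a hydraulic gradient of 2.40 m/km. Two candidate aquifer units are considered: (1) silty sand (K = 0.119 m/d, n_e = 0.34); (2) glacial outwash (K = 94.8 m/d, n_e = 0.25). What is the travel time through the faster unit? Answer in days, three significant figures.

Unit 1 (silty sand): v = 0.119×0.0024/0.34 = 8.400e-4 m/d, t = 200/8.400e-4 = 238100 d
Unit 2 (glacial outwash): v = 94.8×0.0024/0.25 = 0.9101 m/d, t = 200/0.9101 = 219.8 d
Faster unit: t = 220 d

220 days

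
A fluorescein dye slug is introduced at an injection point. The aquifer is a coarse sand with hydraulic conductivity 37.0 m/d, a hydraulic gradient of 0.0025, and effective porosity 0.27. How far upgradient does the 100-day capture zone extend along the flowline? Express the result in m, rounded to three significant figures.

q = Ki = 37.0 × 0.0025 = 0.09250 m/d
Average linear velocity = 0.09250 / 0.27 = 0.3426 m/d
L = v × T = 0.3426 × 100 = 34.26 m

34.3 m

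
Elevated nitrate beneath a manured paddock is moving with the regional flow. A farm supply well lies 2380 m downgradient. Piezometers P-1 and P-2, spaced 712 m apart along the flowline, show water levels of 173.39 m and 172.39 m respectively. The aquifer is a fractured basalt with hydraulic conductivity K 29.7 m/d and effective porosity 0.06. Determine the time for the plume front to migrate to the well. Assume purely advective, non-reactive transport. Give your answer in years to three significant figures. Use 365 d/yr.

Hydraulic gradient i = (173.39 − 172.39) / 712 = 1.00 / 712 = 0.001404
q = Ki = 29.7 × 0.001404 = 0.04171 m/d
Seepage velocity v = q / n = 0.04171 / 0.06 = 0.6952 m/d
t = L / v = 2380 / 0.6952 = 3423 d
   = 3423 / 365 = 9.38 yr

9.38 years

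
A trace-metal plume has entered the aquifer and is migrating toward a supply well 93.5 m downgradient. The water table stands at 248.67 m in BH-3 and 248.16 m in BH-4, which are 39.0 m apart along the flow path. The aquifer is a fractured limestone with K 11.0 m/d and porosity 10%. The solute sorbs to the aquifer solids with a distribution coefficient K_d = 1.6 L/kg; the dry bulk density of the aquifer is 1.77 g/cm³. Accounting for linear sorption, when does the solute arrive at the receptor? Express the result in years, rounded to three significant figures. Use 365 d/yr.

Hydraulic gradient i = (248.67 − 248.16) / 39.0 = 0.51 / 39.0 = 0.01308
q = Ki = 11.0 × 0.01308 = 0.1438 m/d
Average linear velocity = 0.1438 / 0.10 = 1.438 m/d
Retardation R = 1 + ρ_b·K_d/n = 1 + 1.77×1.6/0.10 = 29.32
Contaminant velocity v_c = v/R = 1.438/29.32 = 0.04906 m/d
t = L/v_c = 93.5/0.04906 = 1906 d
   = 1906/365 = 5.22 yr

5.22 years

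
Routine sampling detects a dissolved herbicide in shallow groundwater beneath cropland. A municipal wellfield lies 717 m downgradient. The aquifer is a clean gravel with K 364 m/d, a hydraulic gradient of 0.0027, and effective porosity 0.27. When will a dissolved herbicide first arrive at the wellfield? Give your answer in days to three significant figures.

197 days

Specific discharge q = 364 × 0.0027 = 0.9828 m/d
v = Ki/n = 364·0.0027/0.27 = 3.640 m/d
t = L / v = 717 / 3.640 = 197.0 d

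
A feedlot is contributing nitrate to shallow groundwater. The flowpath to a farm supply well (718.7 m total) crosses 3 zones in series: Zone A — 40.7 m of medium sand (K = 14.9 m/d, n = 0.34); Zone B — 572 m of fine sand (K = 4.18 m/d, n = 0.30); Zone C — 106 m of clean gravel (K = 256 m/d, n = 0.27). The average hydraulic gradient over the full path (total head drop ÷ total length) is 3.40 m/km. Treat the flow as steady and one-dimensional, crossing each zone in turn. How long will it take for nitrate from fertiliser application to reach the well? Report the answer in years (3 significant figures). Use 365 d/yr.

Steady 1-D flow in series ⇒ the Darcy flux q is identical in every zone and the zone head losses add (resistances L/K in series).
Σ(L/K) = 40.7/14.9 + 572/4.18 + 106/256 = 2.732 + 136.8 + 0.4141 = 140.0 d
K_eq = L_total / Σ(L/K) = 718.7 / 140.0 = 5.134 m/d
q = K_eq · i = 5.134 × 0.0034 = 0.01746 m/d (same in every zone)
Zone A: v = q/n = 0.01746/0.34 = 0.05134 m/d → t_A = 40.7/0.05134 = 792.8 d
Zone B: v = q/n = 0.01746/0.30 = 0.05819 m/d → t_B = 572/0.05819 = 9831 d
Zone C: v = q/n = 0.01746/0.27 = 0.06465 m/d → t_C = 106/0.06465 = 1640 d
Total t = 792.8 + 9831 + 1640 = 12260 d
   = 12260 / 365 = 33.6 yr

33.6 years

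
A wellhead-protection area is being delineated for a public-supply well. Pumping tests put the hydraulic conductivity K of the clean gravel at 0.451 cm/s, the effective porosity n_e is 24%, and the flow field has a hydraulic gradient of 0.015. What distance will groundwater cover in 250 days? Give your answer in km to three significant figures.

K = 0.451 cm/s × 864 = 389.7 m/d
q = Ki = 389.7 × 0.015 = 5.845 m/d
v_s = q/n_e = 5.845/0.24 = 24.35 m/d
L = v × T = 24.35 × 250 = 6089 m
   = 6.09 km

6.09 km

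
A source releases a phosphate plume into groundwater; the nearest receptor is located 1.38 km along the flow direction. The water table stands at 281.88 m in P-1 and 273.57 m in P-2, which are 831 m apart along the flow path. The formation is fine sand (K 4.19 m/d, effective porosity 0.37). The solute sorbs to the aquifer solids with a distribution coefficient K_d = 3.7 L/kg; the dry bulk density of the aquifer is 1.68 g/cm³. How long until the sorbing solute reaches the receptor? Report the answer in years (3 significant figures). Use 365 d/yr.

Hydraulic gradient i = (281.88 − 273.57) / 831 = 8.31 / 831 = 0.01000
Specific discharge q = 4.19 × 0.01000 = 0.04190 m/d
v_s = q/n_e = 0.04190/0.37 = 0.1132 m/d
Retardation R = 1 + ρ_b·K_d/n = 1 + 1.68×3.7/0.37 = 17.80
Contaminant velocity v_c = v/R = 0.1132/17.80 = 0.006362 m/d
L = 1.38 km = 1380 m
t = L/v_c = 1380/0.006362 = 216900 d
   = 216900/365 = 594 yr

594 years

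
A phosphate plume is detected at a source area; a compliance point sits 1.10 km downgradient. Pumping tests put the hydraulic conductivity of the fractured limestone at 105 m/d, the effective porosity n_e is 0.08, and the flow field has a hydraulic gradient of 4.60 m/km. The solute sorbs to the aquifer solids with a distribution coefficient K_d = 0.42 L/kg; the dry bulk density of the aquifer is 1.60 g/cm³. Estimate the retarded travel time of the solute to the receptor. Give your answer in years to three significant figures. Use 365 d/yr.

Specific discharge q = 105 × 0.0046 = 0.4830 m/d
Average linear velocity = 0.4830 / 0.08 = 6.038 m/d
Retardation R = 1 + ρ_b·K_d/n = 1 + 1.60×0.42/0.08 = 9.400
Contaminant velocity v_c = v/R = 6.038/9.400 = 0.6423 m/d
L = 1.10 km = 1100 m
t = L/v_c = 1100/0.6423 = 1713 d
   = 1713/365 = 4.69 yr

4.69 years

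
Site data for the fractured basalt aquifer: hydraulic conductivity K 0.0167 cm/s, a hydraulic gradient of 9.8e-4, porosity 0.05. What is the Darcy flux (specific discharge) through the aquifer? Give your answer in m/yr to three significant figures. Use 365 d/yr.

5.16 m/yr

K = 0.0167 cm/s × 864 = 14.43 m/d
Darcy flux q = K·i = 14.43 × 9.8e-4 = 0.01414 m/d
   = 0.01414 × 365 = 5.16 m/yr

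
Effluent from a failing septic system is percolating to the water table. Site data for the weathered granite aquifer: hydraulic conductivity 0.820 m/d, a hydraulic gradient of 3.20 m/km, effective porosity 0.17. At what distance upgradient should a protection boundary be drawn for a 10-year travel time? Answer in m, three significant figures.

56.3 m

Darcy flux q = K·i = 0.820 × 0.0032 = 0.002624 m/d
Average linear velocity = 0.002624 / 0.17 = 0.01544 m/d
T = 10 yr × 365 = 3650 d
L = v × T = 0.01544 × 3650 = 56.34 m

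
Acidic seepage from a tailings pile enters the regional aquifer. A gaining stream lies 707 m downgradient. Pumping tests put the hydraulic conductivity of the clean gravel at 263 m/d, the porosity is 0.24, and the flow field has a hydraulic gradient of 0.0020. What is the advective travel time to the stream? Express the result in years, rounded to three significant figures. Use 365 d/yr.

0.884 years

Darcy flux q = K·i = 263 × 0.0020 = 0.5260 m/d
Average linear velocity = 0.5260 / 0.24 = 2.192 m/d
t = L / v = 707 / 2.192 = 322.6 d
   = 322.6 / 365 = 0.884 yr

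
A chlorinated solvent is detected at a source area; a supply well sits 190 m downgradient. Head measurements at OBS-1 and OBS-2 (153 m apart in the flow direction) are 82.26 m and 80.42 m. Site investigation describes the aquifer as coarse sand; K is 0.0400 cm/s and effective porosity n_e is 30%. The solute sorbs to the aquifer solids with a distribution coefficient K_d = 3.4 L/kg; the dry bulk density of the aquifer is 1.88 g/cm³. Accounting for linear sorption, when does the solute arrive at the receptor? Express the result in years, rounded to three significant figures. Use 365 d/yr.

Hydraulic gradient i = (82.26 − 80.42) / 153 = 1.84 / 153 = 0.01203
K = 0.0400 cm/s × 864 = 34.56 m/d
q = Ki = 34.56 × 0.01203 = 0.4156 m/d
Average linear velocity = 0.4156 / 0.30 = 1.385 m/d
Retardation R = 1 + ρ_b·K_d/n = 1 + 1.88×3.4/0.30 = 22.31
Contaminant velocity v_c = v/R = 1.385/22.31 = 0.06211 m/d
t = L/v_c = 190/0.06211 = 3059 d
   = 3059/365 = 8.38 yr

8.38 years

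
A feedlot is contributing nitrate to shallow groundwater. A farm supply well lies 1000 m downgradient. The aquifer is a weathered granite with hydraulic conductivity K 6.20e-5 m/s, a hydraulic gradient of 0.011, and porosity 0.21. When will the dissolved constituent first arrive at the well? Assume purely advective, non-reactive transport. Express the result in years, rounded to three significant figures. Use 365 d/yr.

K = 6.20e-5 m/s × 86400 s/d = 5.357 m/d
Specific discharge q = 5.357 × 0.011 = 0.05892 m/d
Seepage velocity v = q / n = 0.05892 / 0.21 = 0.2806 m/d
t = L / v = 1000 / 0.2806 = 3564 d
   = 3564 / 365 = 9.76 yr

9.76 years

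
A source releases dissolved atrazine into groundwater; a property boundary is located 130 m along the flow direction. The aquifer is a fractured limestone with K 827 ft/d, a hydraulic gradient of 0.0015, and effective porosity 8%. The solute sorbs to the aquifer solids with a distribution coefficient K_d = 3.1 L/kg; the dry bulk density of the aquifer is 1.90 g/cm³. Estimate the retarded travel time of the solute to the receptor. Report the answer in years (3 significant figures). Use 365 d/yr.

5.62 years

K = 827 ft/d × 0.3048 = 252.1 m/d
q = Ki = 252.1 × 0.0015 = 0.3781 m/d
v_s = q/n_e = 0.3781/0.08 = 4.726 m/d
Retardation R = 1 + ρ_b·K_d/n = 1 + 1.90×3.1/0.08 = 74.63
Contaminant velocity v_c = v/R = 4.726/74.63 = 0.06333 m/d
t = L/v_c = 130/0.06333 = 2053 d
   = 2053/365 = 5.62 yr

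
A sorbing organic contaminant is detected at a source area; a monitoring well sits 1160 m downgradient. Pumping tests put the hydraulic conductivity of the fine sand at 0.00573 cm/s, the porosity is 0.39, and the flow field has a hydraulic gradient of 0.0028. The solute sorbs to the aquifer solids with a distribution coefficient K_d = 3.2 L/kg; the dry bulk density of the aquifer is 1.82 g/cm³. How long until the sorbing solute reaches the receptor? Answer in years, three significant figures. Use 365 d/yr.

1420 years

K = 0.00573 cm/s × 864 = 4.951 m/d
Specific discharge q = 4.951 × 0.0028 = 0.01386 m/d
v = Ki/n = 4.951·0.0028/0.39 = 0.03554 m/d
Retardation R = 1 + ρ_b·K_d/n = 1 + 1.82×3.2/0.39 = 15.93
Contaminant velocity v_c = v/R = 0.03554/15.93 = 0.002231 m/d
t = L/v_c = 1160/0.002231 = 520000 d
   = 520000/365 = 1420 yr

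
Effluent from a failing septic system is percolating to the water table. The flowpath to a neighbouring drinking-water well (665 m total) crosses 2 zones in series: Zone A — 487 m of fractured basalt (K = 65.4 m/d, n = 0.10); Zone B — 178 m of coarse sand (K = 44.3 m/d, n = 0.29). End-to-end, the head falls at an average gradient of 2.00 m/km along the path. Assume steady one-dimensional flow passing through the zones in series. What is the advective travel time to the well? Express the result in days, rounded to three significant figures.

865 days

For zones in series the flux q is common to all zones; the equivalent conductivity is the harmonic (thickness-weighted) mean, K_eq = L_total / Σ(L_j/K_j).
Σ(L/K) = 487/65.4 + 178/44.3 = 7.446 + 4.018 = 11.46 d
K_eq = L_total / Σ(L/K) = 665 / 11.46 = 58.00 m/d
q = K_eq · i = 58.00 × 0.0020 = 0.1160 m/d (same in every zone)
Zone A: v = q/n = 0.1160/0.10 = 1.160 m/d → t_A = 487/1.160 = 419.8 d
Zone B: v = q/n = 0.1160/0.29 = 0.4000 m/d → t_B = 178/0.4000 = 445.0 d
Total t = 419.8 + 445.0 = 864.8 d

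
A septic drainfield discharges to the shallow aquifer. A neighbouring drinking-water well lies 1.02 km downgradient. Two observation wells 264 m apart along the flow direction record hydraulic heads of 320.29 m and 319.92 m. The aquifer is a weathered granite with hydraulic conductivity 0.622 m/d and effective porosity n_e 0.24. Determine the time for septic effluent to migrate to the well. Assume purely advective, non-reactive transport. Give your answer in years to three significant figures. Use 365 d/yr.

Hydraulic gradient i = (320.29 − 319.92) / 264 = 0.37 / 264 = 0.001402
Specific discharge q = 0.622 × 0.001402 = 8.717e-4 m/d
Average linear velocity = 8.717e-4 / 0.24 = 0.003632 m/d
L = 1.02 km = 1020 m
t = L / v = 1020 / 0.003632 = 280800 d
   = 280800 / 365 = 769 yr

769 years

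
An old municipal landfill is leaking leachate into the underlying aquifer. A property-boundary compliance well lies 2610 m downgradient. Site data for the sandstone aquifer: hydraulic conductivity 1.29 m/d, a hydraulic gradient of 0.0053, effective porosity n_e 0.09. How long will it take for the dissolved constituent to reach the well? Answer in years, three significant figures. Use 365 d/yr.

q = Ki = 1.29 × 0.0053 = 0.006837 m/d
Seepage velocity v = q / n = 0.006837 / 0.09 = 0.07597 m/d
t = L / v = 2610 / 0.07597 = 34360 d
   = 34360 / 365 = 94.1 yr

94.1 years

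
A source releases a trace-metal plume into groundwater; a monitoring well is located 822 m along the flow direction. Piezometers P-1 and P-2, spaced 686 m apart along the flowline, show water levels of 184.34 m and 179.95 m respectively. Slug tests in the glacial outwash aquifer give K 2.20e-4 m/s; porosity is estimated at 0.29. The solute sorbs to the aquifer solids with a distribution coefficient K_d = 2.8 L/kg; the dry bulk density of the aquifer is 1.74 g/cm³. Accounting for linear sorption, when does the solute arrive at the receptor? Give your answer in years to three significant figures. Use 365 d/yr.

95.6 years

Hydraulic gradient i = (184.34 − 179.95) / 686 = 4.39 / 686 = 0.006399
K = 2.20e-4 m/s × 86400 s/d = 19.01 m/d
q = Ki = 19.01 × 0.006399 = 0.1216 m/d
Average linear velocity = 0.1216 / 0.29 = 0.4194 m/d
Retardation R = 1 + ρ_b·K_d/n = 1 + 1.74×2.8/0.29 = 17.80
Contaminant velocity v_c = v/R = 0.4194/17.80 = 0.02356 m/d
t = L/v_c = 822/0.02356 = 34880 d
   = 34880/365 = 95.6 yr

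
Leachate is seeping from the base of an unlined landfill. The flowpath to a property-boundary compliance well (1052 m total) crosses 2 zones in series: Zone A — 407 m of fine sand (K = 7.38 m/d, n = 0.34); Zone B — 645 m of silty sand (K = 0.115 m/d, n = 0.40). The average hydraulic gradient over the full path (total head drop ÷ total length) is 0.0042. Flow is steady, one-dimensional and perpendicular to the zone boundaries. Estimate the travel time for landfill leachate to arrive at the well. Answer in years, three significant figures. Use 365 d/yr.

1390 years

Continuity: the same q passes through each zone, so ΔH = q·Σ(L_j/K_j) — the zones act as resistances in series.
Σ(L/K) = 407/7.38 + 645/0.115 = 55.15 + 5609 = 5664 d
K_eq = L_total / Σ(L/K) = 1052 / 5664 = 0.1857 m/d
q = K_eq · i = 0.1857 × 0.0042 = 7.801e-4 m/d (same in every zone)
Zone A: v = q/n = 7.801e-4/0.34 = 0.002294 m/d → t_A = 407/0.002294 = 177400 d
Zone B: v = q/n = 7.801e-4/0.40 = 0.001950 m/d → t_B = 645/0.001950 = 330700 d
Total t = 177400 + 330700 = 508100 d
   = 508100 / 365 = 1390 yr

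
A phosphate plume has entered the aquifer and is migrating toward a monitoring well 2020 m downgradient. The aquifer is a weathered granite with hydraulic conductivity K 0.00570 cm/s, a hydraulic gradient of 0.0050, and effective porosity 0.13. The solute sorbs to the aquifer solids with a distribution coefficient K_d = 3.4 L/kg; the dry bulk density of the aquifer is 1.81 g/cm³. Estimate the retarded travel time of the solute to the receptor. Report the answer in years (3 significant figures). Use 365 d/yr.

K = 0.00570 cm/s × 864 = 4.925 m/d
q = Ki = 4.925 × 0.0050 = 0.02462 m/d
Average linear velocity = 0.02462 / 0.13 = 0.1894 m/d
Retardation R = 1 + ρ_b·K_d/n = 1 + 1.81×3.4/0.13 = 48.34
Contaminant velocity v_c = v/R = 0.1894/48.34 = 0.003919 m/d
t = L/v_c = 2020/0.003919 = 515500 d
   = 515500/365 = 1410 yr

1410 years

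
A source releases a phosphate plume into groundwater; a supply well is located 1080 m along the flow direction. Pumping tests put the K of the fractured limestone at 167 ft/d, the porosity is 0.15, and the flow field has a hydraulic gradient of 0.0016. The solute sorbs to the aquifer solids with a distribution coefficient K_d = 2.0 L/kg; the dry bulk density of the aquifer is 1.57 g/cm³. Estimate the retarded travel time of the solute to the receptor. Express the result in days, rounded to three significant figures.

K = 167 ft/d × 0.3048 = 50.90 m/d
q = Ki = 50.90 × 0.0016 = 0.08144 m/d
v_s = q/n_e = 0.08144/0.15 = 0.5430 m/d
Retardation R = 1 + ρ_b·K_d/n = 1 + 1.57×2.0/0.15 = 21.93
Contaminant velocity v_c = v/R = 0.5430/21.93 = 0.02475 m/d
t = L/v_c = 1080/0.02475 = 43630 d

43600 days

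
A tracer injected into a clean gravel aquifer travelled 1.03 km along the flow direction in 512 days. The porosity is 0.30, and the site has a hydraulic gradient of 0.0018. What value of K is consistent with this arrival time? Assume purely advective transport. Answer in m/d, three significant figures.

335 m/d

L = 1.03 km = 1030 m
v = L / t = 1030 / 512 = 2.012 m/d
K = v · n / i = 2.012 × 0.30 / 0.0018 = 335 m/d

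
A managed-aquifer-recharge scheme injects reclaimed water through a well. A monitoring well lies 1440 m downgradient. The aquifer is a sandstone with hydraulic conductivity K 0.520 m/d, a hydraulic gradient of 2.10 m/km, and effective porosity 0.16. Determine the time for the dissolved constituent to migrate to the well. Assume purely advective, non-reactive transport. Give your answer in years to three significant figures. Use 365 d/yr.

578 years

q = Ki = 0.520 × 0.0021 = 0.001092 m/d
v = Ki/n = 0.520·0.0021/0.16 = 0.006825 m/d
t = L / v = 1440 / 0.006825 = 211000 d
   = 211000 / 365 = 578 yr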